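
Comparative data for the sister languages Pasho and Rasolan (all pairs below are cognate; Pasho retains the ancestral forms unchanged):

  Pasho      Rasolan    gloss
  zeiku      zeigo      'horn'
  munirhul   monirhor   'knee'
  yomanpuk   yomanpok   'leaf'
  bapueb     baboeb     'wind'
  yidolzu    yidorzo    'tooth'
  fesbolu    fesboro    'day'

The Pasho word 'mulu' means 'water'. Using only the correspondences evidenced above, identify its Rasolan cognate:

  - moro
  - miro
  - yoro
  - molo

moro

munirhul ~ monirhor, yomanpuk ~ yomanpok — Pasho u corresponds to Rasolan o after a consonant, before a consonant other than r, m, n, p, b, f, v.
fesbolu ~ fesboro — Pasho l corresponds to Rasolan r between vowels (before a back vowel).
zeiku ~ zeigo, yidolzu ~ yidorzo — Pasho u corresponds to Rasolan o word-finally.
Applying these to Pasho 'mulu':
  mulu → molu   (u→o after a consonant, before a consonant other than r, m, n, p, b, f, v)
  molu → moru   (l→r between vowels (before a back vowel))
  moru → moro   (u→o word-finally)
So the Rasolan cognate is 'moro'.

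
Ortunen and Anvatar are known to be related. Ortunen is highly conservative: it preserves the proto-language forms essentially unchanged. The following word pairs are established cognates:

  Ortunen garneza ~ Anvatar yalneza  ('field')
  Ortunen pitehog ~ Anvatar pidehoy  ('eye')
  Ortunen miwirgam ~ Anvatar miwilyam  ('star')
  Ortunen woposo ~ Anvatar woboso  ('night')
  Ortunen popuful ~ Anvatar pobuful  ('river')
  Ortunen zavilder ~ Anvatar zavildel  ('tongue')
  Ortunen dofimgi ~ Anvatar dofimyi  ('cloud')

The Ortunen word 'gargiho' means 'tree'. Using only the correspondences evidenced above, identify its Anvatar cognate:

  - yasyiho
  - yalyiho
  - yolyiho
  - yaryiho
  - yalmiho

garneza ~ yalneza — Ortunen g corresponds to Anvatar y word-initially before a back vowel.
miwirgam ~ miwilyam — Ortunen r corresponds to Anvatar l after a vowel, before a consonant other than r, m, n, p, b, f, v.
dofimgi ~ dofimyi — Ortunen g corresponds to Anvatar y after a consonant, before a front vowel.
Applying these to Ortunen 'gargiho':
  gargiho → yargiho   (g→y word-initially before a back vowel)
  yargiho → yalgiho   (r→l after a vowel, before a consonant other than r, m, n, p, b, f, v)
  yalgiho → yalyiho   (g→y after a consonant, before a front vowel)
So the Anvatar cognate is 'yalyiho'.

yalyiho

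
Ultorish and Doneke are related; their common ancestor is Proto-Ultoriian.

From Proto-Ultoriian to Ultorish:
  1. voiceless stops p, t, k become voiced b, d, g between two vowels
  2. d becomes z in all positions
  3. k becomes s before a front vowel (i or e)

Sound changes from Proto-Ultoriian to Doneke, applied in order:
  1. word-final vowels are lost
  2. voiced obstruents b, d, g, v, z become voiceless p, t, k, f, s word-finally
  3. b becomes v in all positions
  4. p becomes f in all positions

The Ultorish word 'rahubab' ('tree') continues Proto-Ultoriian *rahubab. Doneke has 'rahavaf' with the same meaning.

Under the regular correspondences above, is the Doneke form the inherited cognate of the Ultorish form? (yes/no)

no

Derive the expected Doneke reflex of *rahubab:
Doneke: *rahubab > rahubap > rahuvap > rahuvaf  (by final devoicing, unconditioned shift, unconditioned shift)
The regular Doneke reflex would be 'rahuvaf', but the attested form is 'rahavaf'. The correspondence is irregular, so they are not cognates (the Doneke form has a different source).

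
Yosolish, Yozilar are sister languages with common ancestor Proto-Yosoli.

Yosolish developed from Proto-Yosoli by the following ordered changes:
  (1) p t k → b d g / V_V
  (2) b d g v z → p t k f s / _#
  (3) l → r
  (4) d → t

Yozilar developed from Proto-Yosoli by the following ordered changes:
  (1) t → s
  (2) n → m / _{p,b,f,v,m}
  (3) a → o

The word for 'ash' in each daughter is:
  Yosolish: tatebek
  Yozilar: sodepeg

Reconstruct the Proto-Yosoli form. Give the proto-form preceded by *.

*tadepeg

Position 1: Yosolish has t, Yozilar has s. Taking the neighbouring segments as reconstructed: Yosolish t could go back to *t or *d; Yozilar s could go back to *t or *s — the one source consistent with every daughter is *t.
Position 5: Yosolish has b, Yozilar has p. Yozilar preserves p here (none of its changes turn any other segment into p), so the proto-segment is *p.
Position 3: Yosolish has t, Yozilar has d. Yozilar preserves d here (none of its changes turn any other segment into d), so the proto-segment is *d.
Verify the candidate proto-form against each daughter:
Yosolish: start from *tadepeg.
  rule 1 (intervocalic voicing): tadepeg → tadebeg
  rule 2 (final devoicing): tadebeg → tadebek
  rule 3: no change — tadebek
  rule 4 (unconditioned shift): tadebek → tatebek
  ⇒ Yosolish tatebek
Yozilar: *tadepeg > sadepeg > sodepeg  (by unconditioned shift, vowel merger)
*tadepeg is the unique common source.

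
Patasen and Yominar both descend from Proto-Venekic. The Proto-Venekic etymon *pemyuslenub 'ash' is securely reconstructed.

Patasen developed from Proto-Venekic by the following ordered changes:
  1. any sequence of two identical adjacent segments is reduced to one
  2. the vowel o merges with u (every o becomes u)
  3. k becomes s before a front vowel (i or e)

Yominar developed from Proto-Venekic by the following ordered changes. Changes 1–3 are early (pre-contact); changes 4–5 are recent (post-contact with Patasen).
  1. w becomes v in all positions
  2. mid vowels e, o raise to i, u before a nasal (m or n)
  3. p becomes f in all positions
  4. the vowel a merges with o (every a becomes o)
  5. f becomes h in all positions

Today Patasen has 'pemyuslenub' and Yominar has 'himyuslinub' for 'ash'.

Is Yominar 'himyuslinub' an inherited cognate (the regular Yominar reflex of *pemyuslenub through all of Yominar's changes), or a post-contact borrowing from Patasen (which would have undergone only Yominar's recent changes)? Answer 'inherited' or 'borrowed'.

inherited

If inherited, *pemyuslenub would pass through all of Yominar's changes:
Yominar: *pemyuslenub > pimyuslinub > fimyuslinub > himyuslinub  (by pre-nasal raising, unconditioned shift, unconditioned shift)
If borrowed from Patasen 'pemyuslenub' after the early changes, it would undergo only the recent ones:
  rule 4 (vowel merger): no change (pemyuslenub)
  rule 5 (unconditioned shift): no change (pemyuslenub)
  ⇒ as a loan: pemyuslenub
Yominar 'himyuslinub' matches the inherited outcome exactly, so it is an inherited cognate, not a loan.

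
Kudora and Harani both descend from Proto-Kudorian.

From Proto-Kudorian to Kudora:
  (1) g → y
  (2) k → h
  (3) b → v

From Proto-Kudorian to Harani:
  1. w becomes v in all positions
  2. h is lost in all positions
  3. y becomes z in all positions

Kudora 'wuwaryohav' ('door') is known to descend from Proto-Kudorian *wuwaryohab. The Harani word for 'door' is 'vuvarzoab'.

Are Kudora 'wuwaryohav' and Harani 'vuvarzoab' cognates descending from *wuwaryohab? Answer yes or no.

yes

Derive the expected Harani reflex of *wuwaryohab:
Harani: start from *wuwaryohab.
  rule 1 (unconditioned shift): wuwaryohab → vuvaryohab
  rule 2 (h-loss): vuvaryohab → vuvaryoab
  rule 3 (unconditioned shift): vuvaryoab → vuvarzoab
  ⇒ Harani vuvarzoab
Harani 'vuvarzoab' matches the regular reflex exactly, so the pair is cognate.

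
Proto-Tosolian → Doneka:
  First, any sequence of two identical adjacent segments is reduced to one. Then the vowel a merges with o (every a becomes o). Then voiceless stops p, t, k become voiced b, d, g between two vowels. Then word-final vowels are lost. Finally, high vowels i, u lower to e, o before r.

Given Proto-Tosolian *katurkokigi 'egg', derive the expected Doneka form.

Doneka: *katurkokigi
  katurkokigi (rule 1 does not apply)
  katurkokigi → koturkokigi   [vowel merger]
  koturkokigi → kodurkogigi   [intervocalic voicing]
  kodurkogigi → kodurkogig   [apocope]
  kodurkogig → kodorkogig   [pre-rhotic lowering]
  giving Doneka kodorkogig.

kodorkogig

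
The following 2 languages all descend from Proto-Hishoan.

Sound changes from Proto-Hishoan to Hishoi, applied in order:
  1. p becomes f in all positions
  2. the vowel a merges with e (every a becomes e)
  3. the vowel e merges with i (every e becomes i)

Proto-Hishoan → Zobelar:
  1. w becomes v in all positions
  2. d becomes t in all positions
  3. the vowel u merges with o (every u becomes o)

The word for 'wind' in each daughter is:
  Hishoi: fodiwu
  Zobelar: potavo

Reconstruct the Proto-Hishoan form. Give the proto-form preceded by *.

*podawu

Position 6: Hishoi has u, Zobelar has o. Hishoi preserves u here (none of its changes turn any other segment into u), so the proto-segment is *u.
Position 4: Hishoi has i, Zobelar has a. Zobelar preserves a here (none of its changes turn any other segment into a), so the proto-segment is *a.
Verify the candidate proto-form against each daughter:
Hishoi: *podawu
  podawu → fodawu   [unconditioned shift]
  fodawu → fodewu   [vowel merger]
  fodewu → fodiwu   [vowel merger]
  giving Hishoi fodiwu.
Zobelar: *podawu > podavu > potavu > potavo  (by unconditioned shift, unconditioned shift, vowel merger)
Only *podawu yields all of Hishoi fodiwu, Zobelar potavo.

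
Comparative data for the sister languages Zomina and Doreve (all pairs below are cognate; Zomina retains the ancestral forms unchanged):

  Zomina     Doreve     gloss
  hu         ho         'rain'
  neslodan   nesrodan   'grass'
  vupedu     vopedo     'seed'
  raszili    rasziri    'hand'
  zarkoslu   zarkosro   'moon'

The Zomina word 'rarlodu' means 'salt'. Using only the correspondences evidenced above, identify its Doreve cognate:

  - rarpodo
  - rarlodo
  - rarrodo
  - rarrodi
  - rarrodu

neslodan ~ nesrodan — Zomina l corresponds to Doreve r after a consonant, before a back vowel.
hu ~ ho, vupedu ~ vopedo — Zomina u corresponds to Doreve o word-finally.
Applying these to Zomina 'rarlodu':
  rarlodu → rarrodu   (l→r after a consonant, before a back vowel)
  rarrodu → rarrodo   (u→o word-finally)
So the Doreve cognate is 'rarrodo'.

rarrodo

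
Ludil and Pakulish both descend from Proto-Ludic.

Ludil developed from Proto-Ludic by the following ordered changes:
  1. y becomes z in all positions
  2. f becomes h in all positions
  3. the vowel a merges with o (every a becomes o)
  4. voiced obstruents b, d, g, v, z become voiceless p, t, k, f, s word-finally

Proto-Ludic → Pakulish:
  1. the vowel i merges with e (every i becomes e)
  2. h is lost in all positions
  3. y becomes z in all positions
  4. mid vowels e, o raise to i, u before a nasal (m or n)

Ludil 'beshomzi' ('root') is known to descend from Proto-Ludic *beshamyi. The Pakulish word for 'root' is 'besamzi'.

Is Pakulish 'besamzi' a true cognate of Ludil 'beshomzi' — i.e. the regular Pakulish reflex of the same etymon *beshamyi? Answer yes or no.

no

Derive the expected Pakulish reflex of *beshamyi:
Pakulish: start from *beshamyi.
  rule 1 (vowel merger): beshamyi → beshamye
  rule 2 (h-loss): beshamye → besamye
  rule 3 (unconditioned shift): besamye → besamze
  rule 4: no change — besamze
  ⇒ Pakulish besamze
The regular Pakulish reflex would be 'besamze', but the attested form is 'besamzi'. The correspondence is irregular, so they are not cognates (the Pakulish form has a different source).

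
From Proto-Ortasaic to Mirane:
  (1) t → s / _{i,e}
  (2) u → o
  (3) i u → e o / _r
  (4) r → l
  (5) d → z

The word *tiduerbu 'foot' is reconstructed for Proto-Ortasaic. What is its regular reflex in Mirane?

sizoelbo

Mirane: *tiduerbu
  tiduerbu → siduerbu   [palatalisation]
  siduerbu → sidoerbo   [vowel merger]
  sidoerbo (rule 3 does not apply)
  sidoerbo → sidoelbo   [unconditioned shift]
  sidoelbo → sizoelbo   [unconditioned shift]
  giving Mirane sizoelbo.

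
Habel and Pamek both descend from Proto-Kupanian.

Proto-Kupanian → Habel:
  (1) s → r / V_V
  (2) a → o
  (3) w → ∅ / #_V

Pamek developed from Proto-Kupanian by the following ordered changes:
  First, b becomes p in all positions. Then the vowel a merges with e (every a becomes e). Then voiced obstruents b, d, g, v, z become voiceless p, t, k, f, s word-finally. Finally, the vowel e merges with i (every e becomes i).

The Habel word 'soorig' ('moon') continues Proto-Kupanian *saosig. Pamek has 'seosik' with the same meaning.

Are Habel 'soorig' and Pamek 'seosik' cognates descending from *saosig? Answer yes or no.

no

Derive the expected Pamek reflex of *saosig:
Pamek: *saosig > seosig > seosik > siosik  (by vowel merger, final devoicing, vowel merger)
The regular Pamek reflex would be 'siosik', but the attested form is 'seosik'. The correspondence is irregular, so they are not cognates (the Pamek form has a different source).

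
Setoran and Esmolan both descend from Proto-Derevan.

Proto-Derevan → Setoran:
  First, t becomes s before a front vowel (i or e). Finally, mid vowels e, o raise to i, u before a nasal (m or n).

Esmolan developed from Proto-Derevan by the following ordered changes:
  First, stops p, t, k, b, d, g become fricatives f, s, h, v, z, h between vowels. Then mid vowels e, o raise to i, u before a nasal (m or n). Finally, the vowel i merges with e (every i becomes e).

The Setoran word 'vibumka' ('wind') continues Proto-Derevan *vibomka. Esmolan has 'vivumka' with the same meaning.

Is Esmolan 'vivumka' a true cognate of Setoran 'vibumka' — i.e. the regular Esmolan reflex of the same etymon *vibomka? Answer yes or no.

Derive the expected Esmolan reflex of *vibomka:
Esmolan: *vibomka > vivomka > vivumka > vevumka  (by intervocalic lenition, pre-nasal raising, vowel merger)
The regular Esmolan reflex would be 'vevumka', but the attested form is 'vivumka'. The correspondence is irregular, so they are not cognates (the Esmolan form has a different source).

no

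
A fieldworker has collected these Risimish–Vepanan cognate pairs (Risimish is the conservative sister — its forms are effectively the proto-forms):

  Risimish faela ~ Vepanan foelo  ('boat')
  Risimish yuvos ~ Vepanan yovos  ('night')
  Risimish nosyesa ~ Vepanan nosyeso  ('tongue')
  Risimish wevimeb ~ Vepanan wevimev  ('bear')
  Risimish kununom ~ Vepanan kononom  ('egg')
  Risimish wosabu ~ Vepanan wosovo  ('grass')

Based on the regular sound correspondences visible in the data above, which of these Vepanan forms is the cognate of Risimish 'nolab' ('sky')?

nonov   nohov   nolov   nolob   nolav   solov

nolov

wosabu ~ wosovo — Risimish a corresponds to Vepanan o after a consonant, before a labial obstruent.
wevimeb ~ wevimev — Risimish b corresponds to Vepanan v word-finally.
Applying these to Risimish 'nolab':
  nolab → nolob   (a→o after a consonant, before a labial obstruent)
  nolob → nolov   (b→v word-finally)
So the Vepanan cognate is 'nolov'.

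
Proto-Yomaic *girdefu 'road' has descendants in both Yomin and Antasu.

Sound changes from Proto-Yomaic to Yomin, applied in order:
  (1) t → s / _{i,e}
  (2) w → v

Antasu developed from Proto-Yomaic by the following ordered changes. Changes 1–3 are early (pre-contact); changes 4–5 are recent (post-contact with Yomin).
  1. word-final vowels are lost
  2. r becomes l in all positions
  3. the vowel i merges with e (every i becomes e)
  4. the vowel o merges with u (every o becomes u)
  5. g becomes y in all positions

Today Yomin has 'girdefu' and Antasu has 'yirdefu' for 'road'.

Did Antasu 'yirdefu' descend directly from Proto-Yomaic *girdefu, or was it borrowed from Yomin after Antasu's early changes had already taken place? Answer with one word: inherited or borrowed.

If inherited, *girdefu would pass through all of Antasu's changes:
Antasu: *girdefu
  girdefu → girdef   [apocope]
  girdef → gildef   [unconditioned shift]
  gildef → geldef   [vowel merger]
  geldef (rule 4 does not apply)
  geldef → yeldef   [unconditioned shift]
  giving Antasu yeldef.
If borrowed from Yomin 'girdefu' after the early changes, it would undergo only the recent ones:
  rule 4 (vowel merger): no change (girdefu)
  rule 5 (unconditioned shift): girdefu → yirdefu
  ⇒ as a loan: yirdefu
Antasu 'yirdefu' matches the loan outcome 'yirdefu', not the inherited 'yeldef' — it skipped the early Antasu changes, so it was borrowed from Yomin.

borrowed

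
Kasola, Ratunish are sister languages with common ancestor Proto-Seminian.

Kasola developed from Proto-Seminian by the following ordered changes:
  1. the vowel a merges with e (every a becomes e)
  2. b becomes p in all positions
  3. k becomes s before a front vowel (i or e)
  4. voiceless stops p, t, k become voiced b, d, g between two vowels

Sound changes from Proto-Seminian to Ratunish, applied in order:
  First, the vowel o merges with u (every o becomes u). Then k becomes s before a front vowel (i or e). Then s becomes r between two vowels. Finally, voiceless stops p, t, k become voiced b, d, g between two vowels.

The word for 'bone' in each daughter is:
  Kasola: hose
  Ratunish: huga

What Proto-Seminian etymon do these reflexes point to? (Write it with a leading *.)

Position 4: Kasola has e, Ratunish has a. Ratunish preserves a here (none of its changes turn any other segment into a), so the proto-segment is *a.
Position 2: Kasola has o, Ratunish has u. Kasola preserves o here (none of its changes turn any other segment into o), so the proto-segment is *o.
Position 3: Kasola has s, Ratunish has g. Taking the neighbouring segments as reconstructed: Kasola s could go back to *k or *s; Ratunish g could go back to *k or *g — the one source consistent with every daughter is *k.
Continuing position by position gives *hoka; check it forward:
Kasola: start from *hoka.
  rule 1 (vowel merger): hoka → hoke
  rule 2: no change — hoke
  rule 3 (palatalisation): hoke → hose
  rule 4: no change — hose
  ⇒ Kasola hose
Ratunish: start from *hoka.
  rule 1 (vowel merger): hoka → huka
  rule 2: no change — huka
  rule 3: no change — huka
  rule 4 (intervocalic voicing): huka → huga
  ⇒ Ratunish huga
*hoka is the unique common source.

*hoka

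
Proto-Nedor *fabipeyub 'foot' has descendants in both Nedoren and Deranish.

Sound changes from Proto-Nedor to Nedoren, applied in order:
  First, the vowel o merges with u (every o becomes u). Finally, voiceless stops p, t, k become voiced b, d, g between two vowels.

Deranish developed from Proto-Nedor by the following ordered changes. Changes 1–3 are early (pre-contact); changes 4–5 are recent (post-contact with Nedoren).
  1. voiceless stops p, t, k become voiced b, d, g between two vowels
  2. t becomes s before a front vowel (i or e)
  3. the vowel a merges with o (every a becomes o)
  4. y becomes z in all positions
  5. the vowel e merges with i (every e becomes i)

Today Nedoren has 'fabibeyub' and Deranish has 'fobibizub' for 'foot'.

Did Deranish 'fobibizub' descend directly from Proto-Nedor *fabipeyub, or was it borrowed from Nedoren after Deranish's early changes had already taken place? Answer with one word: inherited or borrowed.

inherited

If inherited, *fabipeyub would pass through all of Deranish's changes:
Deranish: *fabipeyub > fabibeyub > fobibeyub > fobibezub > fobibizub  (by intervocalic voicing, vowel merger, unconditioned shift, vowel merger)
If borrowed from Nedoren 'fabibeyub' after the early changes, it would undergo only the recent ones:
  rule 4 (unconditioned shift): fabibeyub → fabibezub
  rule 5 (vowel merger): fabibezub → fabibizub
  ⇒ as a loan: fabibizub
Deranish 'fobibizub' matches the inherited outcome exactly, so it is an inherited cognate, not a loan.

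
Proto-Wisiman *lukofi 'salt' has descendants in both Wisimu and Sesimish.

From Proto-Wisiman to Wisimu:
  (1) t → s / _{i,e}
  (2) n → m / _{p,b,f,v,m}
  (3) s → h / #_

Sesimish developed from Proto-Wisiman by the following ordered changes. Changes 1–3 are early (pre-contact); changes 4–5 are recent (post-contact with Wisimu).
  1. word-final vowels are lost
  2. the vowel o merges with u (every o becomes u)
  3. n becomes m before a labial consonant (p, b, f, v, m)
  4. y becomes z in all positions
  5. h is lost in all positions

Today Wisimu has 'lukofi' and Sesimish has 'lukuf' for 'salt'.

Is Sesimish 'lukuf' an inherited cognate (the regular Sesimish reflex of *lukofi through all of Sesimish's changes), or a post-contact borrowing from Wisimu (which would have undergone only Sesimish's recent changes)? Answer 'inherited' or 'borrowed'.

If inherited, *lukofi would pass through all of Sesimish's changes:
Sesimish: start from *lukofi.
  rule 1 (apocope): lukofi → lukof
  rule 2 (vowel merger): lukof → lukuf
  rule 3: no change — lukuf
  rule 4: no change — lukuf
  rule 5: no change — lukuf
  ⇒ Sesimish lukuf
If borrowed from Wisimu 'lukofi' after the early changes, it would undergo only the recent ones:
  rule 4 (unconditioned shift): no change (lukofi)
  rule 5 (h-loss): no change (lukofi)
  ⇒ as a loan: lukofi
Sesimish 'lukuf' matches the inherited outcome exactly, so it is an inherited cognate, not a loan.

inherited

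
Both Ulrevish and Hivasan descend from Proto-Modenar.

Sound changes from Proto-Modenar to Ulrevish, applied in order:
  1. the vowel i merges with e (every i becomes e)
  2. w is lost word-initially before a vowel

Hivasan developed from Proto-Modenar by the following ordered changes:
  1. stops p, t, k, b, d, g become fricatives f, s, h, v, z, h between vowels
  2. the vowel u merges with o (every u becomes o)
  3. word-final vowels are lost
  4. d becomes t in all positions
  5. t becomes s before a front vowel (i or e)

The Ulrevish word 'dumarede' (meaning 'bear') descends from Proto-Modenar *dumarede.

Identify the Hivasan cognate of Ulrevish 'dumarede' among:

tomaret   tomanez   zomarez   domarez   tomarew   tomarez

Hivasan: start from *dumarede.
  rule 1 (intervocalic lenition): dumarede → dumareze
  rule 2 (vowel merger): dumareze → domareze
  rule 3 (apocope): domareze → domarez
  rule 4 (unconditioned shift): domarez → tomarez
  rule 5: no change — tomarez
  ⇒ Hivasan tomarez
The other candidates each miss or misapply at least one Hivasan change.

tomarez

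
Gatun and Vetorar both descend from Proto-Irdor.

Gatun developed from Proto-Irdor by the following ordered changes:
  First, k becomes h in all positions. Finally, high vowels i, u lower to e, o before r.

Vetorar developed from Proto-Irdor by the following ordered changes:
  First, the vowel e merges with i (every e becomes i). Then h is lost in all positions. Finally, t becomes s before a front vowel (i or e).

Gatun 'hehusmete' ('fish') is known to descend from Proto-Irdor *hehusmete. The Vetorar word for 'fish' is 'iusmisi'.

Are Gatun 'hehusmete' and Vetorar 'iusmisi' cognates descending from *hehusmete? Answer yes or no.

yes

Derive the expected Vetorar reflex of *hehusmete:
Vetorar: start from *hehusmete.
  rule 1 (vowel merger): hehusmete → hihusmiti
  rule 2 (h-loss): hihusmiti → iusmiti
  rule 3 (palatalisation): iusmiti → iusmisi
  ⇒ Vetorar iusmisi
Vetorar 'iusmisi' matches the regular reflex exactly, so the pair is cognate.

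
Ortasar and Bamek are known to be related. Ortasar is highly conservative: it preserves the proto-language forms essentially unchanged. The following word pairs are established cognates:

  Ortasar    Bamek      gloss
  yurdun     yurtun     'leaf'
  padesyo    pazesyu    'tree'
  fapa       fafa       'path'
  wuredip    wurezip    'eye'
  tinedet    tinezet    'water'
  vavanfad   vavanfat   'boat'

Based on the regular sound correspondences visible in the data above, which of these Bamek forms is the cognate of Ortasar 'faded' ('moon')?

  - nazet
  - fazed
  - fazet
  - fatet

fazet

padesyo ~ pazesyu, tinedet ~ tinezet — Ortasar d corresponds to Bamek z between vowels (before a front vowel).
vavanfad ~ vavanfat — Ortasar d corresponds to Bamek t word-finally.
Applying these to Ortasar 'faded':
  faded → fazed   (d→z between vowels (before a front vowel))
  fazed → fazet   (d→t word-finally)
So the Bamek cognate is 'fazet'.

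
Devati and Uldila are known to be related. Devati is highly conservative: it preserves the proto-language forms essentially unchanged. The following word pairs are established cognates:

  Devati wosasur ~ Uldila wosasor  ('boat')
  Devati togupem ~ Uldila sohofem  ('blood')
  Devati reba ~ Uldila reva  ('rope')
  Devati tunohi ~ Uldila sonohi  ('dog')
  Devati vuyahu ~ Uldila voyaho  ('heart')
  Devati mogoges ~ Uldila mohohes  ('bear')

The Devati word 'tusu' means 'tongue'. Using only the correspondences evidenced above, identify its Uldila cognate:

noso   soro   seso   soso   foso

tunohi ~ sonohi — Devati t corresponds to Uldila s word-initially before a back vowel.
vuyahu ~ voyaho — Devati u corresponds to Uldila o after a consonant, before a consonant other than r, m, n, p, b, f, v.
vuyahu ~ voyaho — Devati u corresponds to Uldila o word-finally.
Applying these to Devati 'tusu':
  tusu → susu   (t→s word-initially before a back vowel)
  susu → sosu   (u→o after a consonant, before a consonant other than r, m, n, p, b, f, v)
  sosu → soso   (u→o word-finally)
So the Uldila cognate is 'soso'.

soso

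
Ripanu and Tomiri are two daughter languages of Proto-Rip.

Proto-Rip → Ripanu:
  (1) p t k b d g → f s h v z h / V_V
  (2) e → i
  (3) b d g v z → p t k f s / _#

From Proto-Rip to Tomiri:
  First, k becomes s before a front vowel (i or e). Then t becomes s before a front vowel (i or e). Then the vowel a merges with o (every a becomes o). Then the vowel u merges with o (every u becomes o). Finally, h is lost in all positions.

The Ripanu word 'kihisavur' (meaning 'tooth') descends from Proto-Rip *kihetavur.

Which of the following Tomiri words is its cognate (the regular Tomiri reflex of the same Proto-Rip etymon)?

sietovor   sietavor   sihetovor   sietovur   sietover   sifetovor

Tomiri: start from *kihetavur.
  rule 1 (palatalisation): kihetavur → sihetavur
  rule 2: no change — sihetavur
  rule 3 (vowel merger): sihetavur → sihetovur
  rule 4 (vowel merger): sihetovur → sihetovor
  rule 5 (h-loss): sihetovor → sietovor
  ⇒ Tomiri sietovor
Only 'sietovor' matches the regular Tomiri development of *kihetavur.

sietovor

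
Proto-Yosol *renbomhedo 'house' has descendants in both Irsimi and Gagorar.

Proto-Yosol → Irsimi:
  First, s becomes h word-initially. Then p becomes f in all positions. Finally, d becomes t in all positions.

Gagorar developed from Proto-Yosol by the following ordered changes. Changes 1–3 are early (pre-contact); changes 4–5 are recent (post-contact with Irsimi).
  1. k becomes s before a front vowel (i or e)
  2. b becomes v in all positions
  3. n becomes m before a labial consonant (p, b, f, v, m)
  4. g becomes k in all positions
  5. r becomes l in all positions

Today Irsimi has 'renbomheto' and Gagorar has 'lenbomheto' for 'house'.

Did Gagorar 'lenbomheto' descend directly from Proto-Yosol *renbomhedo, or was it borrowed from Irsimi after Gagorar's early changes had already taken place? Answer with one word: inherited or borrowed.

If inherited, *renbomhedo would pass through all of Gagorar's changes:
Gagorar: start from *renbomhedo.
  rule 1: no change — renbomhedo
  rule 2 (unconditioned shift): renbomhedo → renvomhedo
  rule 3 (nasal place assimilation): renvomhedo → remvomhedo
  rule 4: no change — remvomhedo
  rule 5 (unconditioned shift): remvomhedo → lemvomhedo
  ⇒ Gagorar lemvomhedo
If borrowed from Irsimi 'renbomheto' after the early changes, it would undergo only the recent ones:
  rule 4 (unconditioned shift): no change (renbomheto)
  rule 5 (unconditioned shift): renbomheto → lenbomheto
  ⇒ as a loan: lenbomheto
Gagorar 'lenbomheto' matches the loan outcome 'lenbomheto', not the inherited 'lemvomhedo' — it skipped the early Gagorar changes, so it was borrowed from Irsimi.

borrowed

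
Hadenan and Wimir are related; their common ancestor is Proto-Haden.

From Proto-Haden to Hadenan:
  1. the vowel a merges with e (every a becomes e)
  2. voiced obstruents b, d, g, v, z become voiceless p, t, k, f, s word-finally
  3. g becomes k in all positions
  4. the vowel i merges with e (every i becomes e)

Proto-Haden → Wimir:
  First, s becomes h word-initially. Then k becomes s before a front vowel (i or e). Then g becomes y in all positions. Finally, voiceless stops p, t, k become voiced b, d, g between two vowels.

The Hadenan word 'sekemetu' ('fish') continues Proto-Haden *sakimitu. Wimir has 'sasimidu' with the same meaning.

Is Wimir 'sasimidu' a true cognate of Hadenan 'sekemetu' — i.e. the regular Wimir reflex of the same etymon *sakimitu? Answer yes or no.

no

Derive the expected Wimir reflex of *sakimitu:
Wimir: *sakimitu > hakimitu > hasimitu > hasimidu  (by debuccalisation, palatalisation, intervocalic voicing)
The regular Wimir reflex would be 'hasimidu', but the attested form is 'sasimidu'. The correspondence is irregular, so they are not cognates (the Wimir form has a different source).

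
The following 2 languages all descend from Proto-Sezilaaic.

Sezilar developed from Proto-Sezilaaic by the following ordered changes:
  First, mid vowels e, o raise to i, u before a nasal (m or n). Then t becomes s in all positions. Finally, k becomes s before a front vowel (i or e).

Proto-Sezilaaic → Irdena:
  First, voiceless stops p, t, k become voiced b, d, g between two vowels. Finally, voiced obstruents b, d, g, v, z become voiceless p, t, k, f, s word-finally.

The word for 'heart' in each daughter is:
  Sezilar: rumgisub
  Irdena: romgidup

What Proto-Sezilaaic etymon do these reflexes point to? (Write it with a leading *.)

*romgitub

Position 6: Sezilar has s, Irdena has d. Taking the neighbouring segments as reconstructed: Sezilar s could go back to *t or *s; Irdena d could go back to *t or *d — the one source consistent with every daughter is *t.
Position 8: Sezilar has b, Irdena has p. Sezilar preserves b here (none of its changes turn any other segment into b), so the proto-segment is *b.
Position 2: Sezilar has u, Irdena has o. Irdena preserves o here (none of its changes turn any other segment into o), so the proto-segment is *o.
Continuing position by position gives *romgitub; check it forward:
Sezilar: *romgitub
  romgitub → rumgitub   [pre-nasal raising]
  rumgitub → rumgisub   [unconditioned shift]
  rumgisub (rule 3 does not apply)
  giving Sezilar rumgisub.
Irdena: *romgitub
  romgitub → romgidub   [intervocalic voicing]
  romgidub → romgidup   [final devoicing]
  giving Irdena romgidup.
No other proto-form is consistent with every reflex, so the reconstruction is *romgitub.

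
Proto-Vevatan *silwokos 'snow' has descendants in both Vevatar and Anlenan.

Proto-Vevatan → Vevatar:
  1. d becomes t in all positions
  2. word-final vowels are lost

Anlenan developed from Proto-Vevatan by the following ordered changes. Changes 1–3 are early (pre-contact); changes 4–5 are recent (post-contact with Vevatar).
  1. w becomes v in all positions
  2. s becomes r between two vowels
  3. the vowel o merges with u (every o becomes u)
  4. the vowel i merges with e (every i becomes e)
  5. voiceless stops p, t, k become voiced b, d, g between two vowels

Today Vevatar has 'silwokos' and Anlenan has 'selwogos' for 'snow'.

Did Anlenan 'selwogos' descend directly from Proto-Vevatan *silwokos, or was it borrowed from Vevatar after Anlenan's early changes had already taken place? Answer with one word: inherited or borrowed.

borrowed

If inherited, *silwokos would pass through all of Anlenan's changes:
Anlenan: start from *silwokos.
  rule 1 (unconditioned shift): silwokos → silvokos
  rule 2: no change — silvokos
  rule 3 (vowel merger): silvokos → silvukus
  rule 4 (vowel merger): silvukus → selvukus
  rule 5 (intervocalic voicing): selvukus → selvugus
  ⇒ Anlenan selvugus
If borrowed from Vevatar 'silwokos' after the early changes, it would undergo only the recent ones:
  rule 4 (vowel merger): silwokos → selwokos
  rule 5 (intervocalic voicing): selwokos → selwogos
  ⇒ as a loan: selwogos
Anlenan 'selwogos' matches the loan outcome 'selwogos', not the inherited 'selvugus' — it skipped the early Anlenan changes, so it was borrowed from Vevatar.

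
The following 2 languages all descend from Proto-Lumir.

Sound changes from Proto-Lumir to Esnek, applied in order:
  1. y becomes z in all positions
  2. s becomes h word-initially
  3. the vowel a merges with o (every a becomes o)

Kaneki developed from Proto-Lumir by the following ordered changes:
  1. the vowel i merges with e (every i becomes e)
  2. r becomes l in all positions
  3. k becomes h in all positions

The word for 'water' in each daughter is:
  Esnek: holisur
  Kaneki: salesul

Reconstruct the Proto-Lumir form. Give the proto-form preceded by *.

*salisur

Position 7: Esnek has r, Kaneki has l. Esnek preserves r here (none of its changes turn any other segment into r), so the proto-segment is *r.
Position 2: Esnek has o, Kaneki has a. Kaneki preserves a here (none of its changes turn any other segment into a), so the proto-segment is *a.
Continuing position by position gives *salisur; check it forward:
Esnek: *salisur > halisur > holisur  (by debuccalisation, vowel merger)
Kaneki: *salisur > salesur > salesul  (by vowel merger, unconditioned shift)
Only *salisur yields all of Esnek holisur, Kaneki salesul.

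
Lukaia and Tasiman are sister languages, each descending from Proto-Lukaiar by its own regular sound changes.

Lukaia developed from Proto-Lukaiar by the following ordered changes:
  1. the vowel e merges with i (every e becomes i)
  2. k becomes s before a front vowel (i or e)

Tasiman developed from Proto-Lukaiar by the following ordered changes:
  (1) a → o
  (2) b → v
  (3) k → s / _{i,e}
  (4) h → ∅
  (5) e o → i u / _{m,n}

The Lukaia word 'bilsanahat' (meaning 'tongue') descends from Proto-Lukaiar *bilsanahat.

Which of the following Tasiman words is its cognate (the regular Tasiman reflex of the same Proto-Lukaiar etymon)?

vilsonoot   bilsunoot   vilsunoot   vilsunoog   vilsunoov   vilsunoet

Tasiman: *bilsanahat > bilsonohot > vilsonohot > vilsonoot > vilsunoot  (by vowel merger, unconditioned shift, h-loss, pre-nasal raising)

vilsunoot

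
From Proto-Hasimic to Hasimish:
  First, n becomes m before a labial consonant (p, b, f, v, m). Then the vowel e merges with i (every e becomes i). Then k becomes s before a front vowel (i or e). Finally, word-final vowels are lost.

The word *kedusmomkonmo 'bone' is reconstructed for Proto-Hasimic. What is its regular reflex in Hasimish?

Hasimish: *kedusmomkonmo
  kedusmomkonmo → kedusmomkommo   [nasal place assimilation]
  kedusmomkommo → kidusmomkommo   [vowel merger]
  kidusmomkommo → sidusmomkommo   [palatalisation]
  sidusmomkommo → sidusmomkomm   [apocope]
  giving Hasimish sidusmomkomm.

sidusmomkomm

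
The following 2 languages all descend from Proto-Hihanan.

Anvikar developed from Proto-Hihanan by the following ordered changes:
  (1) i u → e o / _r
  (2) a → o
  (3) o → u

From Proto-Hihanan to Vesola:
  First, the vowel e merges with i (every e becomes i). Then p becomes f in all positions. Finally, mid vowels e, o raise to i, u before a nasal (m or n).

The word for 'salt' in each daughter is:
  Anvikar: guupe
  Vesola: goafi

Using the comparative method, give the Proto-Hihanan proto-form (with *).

*goape

Position 4: Anvikar has p, Vesola has f. Anvikar preserves p here (none of its changes turn any other segment into p), so the proto-segment is *p.
Position 3: Anvikar has u, Vesola has a. Vesola preserves a here (none of its changes turn any other segment into a), so the proto-segment is *a.
Position 5: Anvikar has e, Vesola has i. Taking the neighbouring segments as reconstructed: Anvikar e can only go back to *e; Vesola i could go back to *e or *i — the one source consistent with every daughter is *e.
Continuing position by position gives *goape; check it forward:
Anvikar: *goape
  goape (rule 1 does not apply)
  goape → goope   [vowel merger]
  goope → guupe   [vowel merger]
  giving Anvikar guupe.
Vesola: start from *goape.
  rule 1 (vowel merger): goape → goapi
  rule 2 (unconditioned shift): goapi → goafi
  rule 3: no change — goafi
  ⇒ Vesola goafi
Only *goape yields all of Anvikar guupe, Vesola goafi.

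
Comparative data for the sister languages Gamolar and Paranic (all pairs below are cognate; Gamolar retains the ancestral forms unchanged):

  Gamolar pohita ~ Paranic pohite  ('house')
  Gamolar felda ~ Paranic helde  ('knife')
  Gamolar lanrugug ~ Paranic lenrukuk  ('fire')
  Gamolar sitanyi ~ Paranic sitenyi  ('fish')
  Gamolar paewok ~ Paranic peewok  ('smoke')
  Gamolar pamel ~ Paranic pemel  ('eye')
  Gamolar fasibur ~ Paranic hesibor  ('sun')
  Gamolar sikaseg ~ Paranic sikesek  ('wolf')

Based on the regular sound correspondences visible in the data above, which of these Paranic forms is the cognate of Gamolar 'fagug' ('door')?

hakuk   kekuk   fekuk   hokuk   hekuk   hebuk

fasibur ~ hesibor — Gamolar f corresponds to Paranic h word-initially before a back vowel.
fasibur ~ hesibor, sikaseg ~ sikesek — Gamolar a corresponds to Paranic e after a consonant, before a consonant other than r, m, n, p, b, f, v.
lanrugug ~ lenrukuk — Gamolar g corresponds to Paranic k between vowels (before a back vowel).
lanrugug ~ lenrukuk, sikaseg ~ sikesek — Gamolar g corresponds to Paranic k word-finally.
Applying these to Gamolar 'fagug':
  fagug → hagug   (f→h word-initially before a back vowel)
  hagug → hegug   (a→e after a consonant, before a consonant other than r, m, n, p, b, f, v)
  hegug → hekug   (g→k between vowels (before a back vowel))
  hekug → hekuk   (g→k word-finally)
So the Paranic cognate is 'hekuk'.

hekuk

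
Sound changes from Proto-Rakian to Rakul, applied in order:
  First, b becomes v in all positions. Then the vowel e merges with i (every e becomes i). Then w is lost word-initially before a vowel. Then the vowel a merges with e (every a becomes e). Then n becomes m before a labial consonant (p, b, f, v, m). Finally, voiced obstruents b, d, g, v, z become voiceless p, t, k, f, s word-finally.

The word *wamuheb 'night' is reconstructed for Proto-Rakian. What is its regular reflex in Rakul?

emuhif

Rakul: start from *wamuheb.
  rule 1 (unconditioned shift): wamuheb → wamuhev
  rule 2 (vowel merger): wamuhev → wamuhiv
  rule 3 (glide loss): wamuhiv → amuhiv
  rule 4 (vowel merger): amuhiv → emuhiv
  rule 5: no change — emuhiv
  rule 6 (final devoicing): emuhiv → emuhif
  ⇒ Rakul emuhif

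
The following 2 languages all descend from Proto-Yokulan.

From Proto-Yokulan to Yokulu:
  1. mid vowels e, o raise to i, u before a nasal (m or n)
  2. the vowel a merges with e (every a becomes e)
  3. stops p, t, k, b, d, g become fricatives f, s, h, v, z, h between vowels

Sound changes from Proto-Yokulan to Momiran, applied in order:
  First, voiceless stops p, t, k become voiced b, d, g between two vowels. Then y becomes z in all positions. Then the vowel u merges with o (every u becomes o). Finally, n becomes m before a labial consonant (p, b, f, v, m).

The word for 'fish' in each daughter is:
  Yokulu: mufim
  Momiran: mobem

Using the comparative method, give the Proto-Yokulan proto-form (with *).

*mupem

Position 3: Yokulu has f, Momiran has b. Taking the neighbouring segments as reconstructed: Yokulu f could go back to *p or *f; Momiran b could go back to *p or *b — the one source consistent with every daughter is *p.
Position 2: Yokulu has u, Momiran has o. Taking the neighbouring segments as reconstructed: Yokulu u can only go back to *u; Momiran o could go back to *o or *u — the one source consistent with every daughter is *u.
This points to *mupem. Verify forward in each daughter:
Yokulu: start from *mupem.
  rule 1 (pre-nasal raising): mupem → mupim
  rule 2: no change — mupim
  rule 3 (intervocalic lenition): mupim → mufim
  ⇒ Yokulu mufim
Momiran: start from *mupem.
  rule 1 (intervocalic voicing): mupem → mubem
  rule 2: no change — mubem
  rule 3 (vowel merger): mubem → mobem
  rule 4: no change — mobem
  ⇒ Momiran mobem
Only *mupem yields all of Yokulu mufim, Momiran mobem.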